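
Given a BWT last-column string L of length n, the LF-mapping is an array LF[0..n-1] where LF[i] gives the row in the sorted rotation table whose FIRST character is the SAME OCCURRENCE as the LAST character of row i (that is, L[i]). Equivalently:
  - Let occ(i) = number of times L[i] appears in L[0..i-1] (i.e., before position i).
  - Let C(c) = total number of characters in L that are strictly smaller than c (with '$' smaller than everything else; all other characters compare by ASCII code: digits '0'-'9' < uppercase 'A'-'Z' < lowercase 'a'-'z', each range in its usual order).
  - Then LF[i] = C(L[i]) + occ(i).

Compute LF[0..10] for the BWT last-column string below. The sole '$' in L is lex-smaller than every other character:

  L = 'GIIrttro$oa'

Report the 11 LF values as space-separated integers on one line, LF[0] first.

Char counts: '$':1, 'G':1, 'I':2, 'a':1, 'o':2, 'r':2, 't':2
C (first-col start): C('$')=0, C('G')=1, C('I')=2, C('a')=4, C('o')=5, C('r')=7, C('t')=9
L[0]='G': occ=0, LF[0]=C('G')+0=1+0=1
L[1]='I': occ=0, LF[1]=C('I')+0=2+0=2
L[2]='I': occ=1, LF[2]=C('I')+1=2+1=3
L[3]='r': occ=0, LF[3]=C('r')+0=7+0=7
L[4]='t': occ=0, LF[4]=C('t')+0=9+0=9
L[5]='t': occ=1, LF[5]=C('t')+1=9+1=10
L[6]='r': occ=1, LF[6]=C('r')+1=7+1=8
L[7]='o': occ=0, LF[7]=C('o')+0=5+0=5
L[8]='$': occ=0, LF[8]=C('$')+0=0+0=0
L[9]='o': occ=1, LF[9]=C('o')+1=5+1=6
L[10]='a': occ=0, LF[10]=C('a')+0=4+0=4

Answer: 1 2 3 7 9 10 8 5 0 6 4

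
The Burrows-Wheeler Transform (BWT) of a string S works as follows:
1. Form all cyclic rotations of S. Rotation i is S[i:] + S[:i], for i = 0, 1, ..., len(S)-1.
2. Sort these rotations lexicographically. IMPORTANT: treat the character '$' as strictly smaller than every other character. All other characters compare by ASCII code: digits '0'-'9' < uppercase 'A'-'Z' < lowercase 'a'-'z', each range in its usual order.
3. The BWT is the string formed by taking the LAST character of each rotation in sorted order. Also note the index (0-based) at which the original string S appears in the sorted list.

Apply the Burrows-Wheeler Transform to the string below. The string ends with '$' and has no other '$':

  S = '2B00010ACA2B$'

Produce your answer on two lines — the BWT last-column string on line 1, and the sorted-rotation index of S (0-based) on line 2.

All 13 rotations (rotation i = S[i:]+S[:i]):
  rot[0] = 2B00010ACA2B$
  rot[1] = B00010ACA2B$2
  rot[2] = 00010ACA2B$2B
  rot[3] = 0010ACA2B$2B0
  rot[4] = 010ACA2B$2B00
  rot[5] = 10ACA2B$2B000
  rot[6] = 0ACA2B$2B0001
  rot[7] = ACA2B$2B00010
  rot[8] = CA2B$2B00010A
  rot[9] = A2B$2B00010AC
  rot[10] = 2B$2B00010ACA
  rot[11] = B$2B00010ACA2
  rot[12] = $2B00010ACA2B
Sorted (with $ < everything):
  sorted[0] = $2B00010ACA2B  (last char: 'B')
  sorted[1] = 00010ACA2B$2B  (last char: 'B')
  sorted[2] = 0010ACA2B$2B0  (last char: '0')
  sorted[3] = 010ACA2B$2B00  (last char: '0')
  sorted[4] = 0ACA2B$2B0001  (last char: '1')
  sorted[5] = 10ACA2B$2B000  (last char: '0')
  sorted[6] = 2B$2B00010ACA  (last char: 'A')
  sorted[7] = 2B00010ACA2B$  (last char: '$')
  sorted[8] = A2B$2B00010AC  (last char: 'C')
  sorted[9] = ACA2B$2B00010  (last char: '0')
  sorted[10] = B$2B00010ACA2  (last char: '2')
  sorted[11] = B00010ACA2B$2  (last char: '2')
  sorted[12] = CA2B$2B00010A  (last char: 'A')
Last column: BB0010A$C022A
Original string S is at sorted index 7

Answer: BB0010A$C022A
7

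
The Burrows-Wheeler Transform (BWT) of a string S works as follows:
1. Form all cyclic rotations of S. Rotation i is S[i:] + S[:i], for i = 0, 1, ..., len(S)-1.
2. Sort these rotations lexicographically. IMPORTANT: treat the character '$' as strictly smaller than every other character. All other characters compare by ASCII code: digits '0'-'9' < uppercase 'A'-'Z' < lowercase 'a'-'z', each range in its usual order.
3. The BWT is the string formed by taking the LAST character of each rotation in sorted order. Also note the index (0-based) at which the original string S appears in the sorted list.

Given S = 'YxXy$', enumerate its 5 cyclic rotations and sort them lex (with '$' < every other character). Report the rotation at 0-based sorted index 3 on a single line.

All 5 rotations (rotation i = S[i:]+S[:i]):
  rot[0] = YxXy$
  rot[1] = xXy$Y
  rot[2] = Xy$Yx
  rot[3] = y$YxX
  rot[4] = $YxXy
Sorted (with $ < everything):
  sorted[0] = $YxXy
  sorted[1] = Xy$Yx
  sorted[2] = YxXy$
  sorted[3] = xXy$Y
  sorted[4] = y$YxX
sorted[3] = xXy$Y

Answer: xXy$Y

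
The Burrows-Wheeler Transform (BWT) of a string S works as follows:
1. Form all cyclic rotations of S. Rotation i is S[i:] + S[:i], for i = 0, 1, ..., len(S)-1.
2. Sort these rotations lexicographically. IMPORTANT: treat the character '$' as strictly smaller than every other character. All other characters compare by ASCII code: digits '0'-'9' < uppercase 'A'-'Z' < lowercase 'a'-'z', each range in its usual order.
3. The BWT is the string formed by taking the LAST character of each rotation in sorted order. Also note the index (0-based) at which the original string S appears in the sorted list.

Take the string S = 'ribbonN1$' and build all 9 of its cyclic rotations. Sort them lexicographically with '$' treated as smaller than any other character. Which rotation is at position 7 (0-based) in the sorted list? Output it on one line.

All 9 rotations (rotation i = S[i:]+S[:i]):
  rot[0] = ribbonN1$
  rot[1] = ibbonN1$r
  rot[2] = bbonN1$ri
  rot[3] = bonN1$rib
  rot[4] = onN1$ribb
  rot[5] = nN1$ribbo
  rot[6] = N1$ribbon
  rot[7] = 1$ribbonN
  rot[8] = $ribbonN1
Sorted (with $ < everything):
  sorted[0] = $ribbonN1
  sorted[1] = 1$ribbonN
  sorted[2] = N1$ribbon
  sorted[3] = bbonN1$ri
  sorted[4] = bonN1$rib
  sorted[5] = ibbonN1$r
  sorted[6] = nN1$ribbo
  sorted[7] = onN1$ribb
  sorted[8] = ribbonN1$
sorted[7] = onN1$ribb

Answer: onN1$ribb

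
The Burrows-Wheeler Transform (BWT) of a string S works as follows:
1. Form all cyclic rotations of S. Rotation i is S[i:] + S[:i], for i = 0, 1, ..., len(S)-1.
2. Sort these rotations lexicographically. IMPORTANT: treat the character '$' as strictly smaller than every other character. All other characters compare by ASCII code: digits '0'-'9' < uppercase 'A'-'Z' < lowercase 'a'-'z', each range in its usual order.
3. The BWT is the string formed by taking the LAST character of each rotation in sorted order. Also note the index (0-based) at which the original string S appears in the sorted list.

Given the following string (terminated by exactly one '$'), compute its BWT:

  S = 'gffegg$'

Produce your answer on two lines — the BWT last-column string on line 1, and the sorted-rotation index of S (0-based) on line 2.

All 7 rotations (rotation i = S[i:]+S[:i]):
  rot[0] = gffegg$
  rot[1] = ffegg$g
  rot[2] = fegg$gf
  rot[3] = egg$gff
  rot[4] = gg$gffe
  rot[5] = g$gffeg
  rot[6] = $gffegg
Sorted (with $ < everything):
  sorted[0] = $gffegg  (last char: 'g')
  sorted[1] = egg$gff  (last char: 'f')
  sorted[2] = fegg$gf  (last char: 'f')
  sorted[3] = ffegg$g  (last char: 'g')
  sorted[4] = g$gffeg  (last char: 'g')
  sorted[5] = gffegg$  (last char: '$')
  sorted[6] = gg$gffe  (last char: 'e')
Last column: gffgg$e
Original string S is at sorted index 5

Answer: gffgg$e
5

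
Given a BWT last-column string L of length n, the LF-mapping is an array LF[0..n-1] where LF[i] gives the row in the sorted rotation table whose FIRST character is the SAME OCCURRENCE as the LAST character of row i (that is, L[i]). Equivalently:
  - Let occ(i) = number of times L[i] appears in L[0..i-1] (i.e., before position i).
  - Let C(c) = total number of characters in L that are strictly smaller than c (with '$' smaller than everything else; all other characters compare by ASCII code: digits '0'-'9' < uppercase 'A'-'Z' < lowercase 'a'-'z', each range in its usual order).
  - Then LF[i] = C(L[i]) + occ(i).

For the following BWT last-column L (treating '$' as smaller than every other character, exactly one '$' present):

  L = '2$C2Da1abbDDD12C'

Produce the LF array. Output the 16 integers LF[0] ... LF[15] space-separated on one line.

Answer: 3 0 6 4 8 12 1 13 14 15 9 10 11 2 5 7

Derivation:
Char counts: '$':1, '1':2, '2':3, 'C':2, 'D':4, 'a':2, 'b':2
C (first-col start): C('$')=0, C('1')=1, C('2')=3, C('C')=6, C('D')=8, C('a')=12, C('b')=14
L[0]='2': occ=0, LF[0]=C('2')+0=3+0=3
L[1]='$': occ=0, LF[1]=C('$')+0=0+0=0
L[2]='C': occ=0, LF[2]=C('C')+0=6+0=6
L[3]='2': occ=1, LF[3]=C('2')+1=3+1=4
L[4]='D': occ=0, LF[4]=C('D')+0=8+0=8
L[5]='a': occ=0, LF[5]=C('a')+0=12+0=12
L[6]='1': occ=0, LF[6]=C('1')+0=1+0=1
L[7]='a': occ=1, LF[7]=C('a')+1=12+1=13
L[8]='b': occ=0, LF[8]=C('b')+0=14+0=14
L[9]='b': occ=1, LF[9]=C('b')+1=14+1=15
L[10]='D': occ=1, LF[10]=C('D')+1=8+1=9
L[11]='D': occ=2, LF[11]=C('D')+2=8+2=10
L[12]='D': occ=3, LF[12]=C('D')+3=8+3=11
L[13]='1': occ=1, LF[13]=C('1')+1=1+1=2
L[14]='2': occ=2, LF[14]=C('2')+2=3+2=5
L[15]='C': occ=1, LF[15]=C('C')+1=6+1=7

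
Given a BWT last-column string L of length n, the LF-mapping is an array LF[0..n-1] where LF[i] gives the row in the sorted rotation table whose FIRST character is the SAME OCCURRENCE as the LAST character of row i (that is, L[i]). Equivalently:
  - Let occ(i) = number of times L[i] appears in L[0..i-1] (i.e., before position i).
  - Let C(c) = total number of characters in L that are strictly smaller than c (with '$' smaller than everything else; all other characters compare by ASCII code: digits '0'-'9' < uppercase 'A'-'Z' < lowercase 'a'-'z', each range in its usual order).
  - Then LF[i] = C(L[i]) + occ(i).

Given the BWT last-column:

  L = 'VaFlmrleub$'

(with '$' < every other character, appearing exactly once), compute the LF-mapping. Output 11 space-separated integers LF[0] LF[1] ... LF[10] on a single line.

Answer: 2 3 1 6 8 9 7 5 10 4 0

Derivation:
Char counts: '$':1, 'F':1, 'V':1, 'a':1, 'b':1, 'e':1, 'l':2, 'm':1, 'r':1, 'u':1
C (first-col start): C('$')=0, C('F')=1, C('V')=2, C('a')=3, C('b')=4, C('e')=5, C('l')=6, C('m')=8, C('r')=9, C('u')=10
L[0]='V': occ=0, LF[0]=C('V')+0=2+0=2
L[1]='a': occ=0, LF[1]=C('a')+0=3+0=3
L[2]='F': occ=0, LF[2]=C('F')+0=1+0=1
L[3]='l': occ=0, LF[3]=C('l')+0=6+0=6
L[4]='m': occ=0, LF[4]=C('m')+0=8+0=8
L[5]='r': occ=0, LF[5]=C('r')+0=9+0=9
L[6]='l': occ=1, LF[6]=C('l')+1=6+1=7
L[7]='e': occ=0, LF[7]=C('e')+0=5+0=5
L[8]='u': occ=0, LF[8]=C('u')+0=10+0=10
L[9]='b': occ=0, LF[9]=C('b')+0=4+0=4
L[10]='$': occ=0, LF[10]=C('$')+0=0+0=0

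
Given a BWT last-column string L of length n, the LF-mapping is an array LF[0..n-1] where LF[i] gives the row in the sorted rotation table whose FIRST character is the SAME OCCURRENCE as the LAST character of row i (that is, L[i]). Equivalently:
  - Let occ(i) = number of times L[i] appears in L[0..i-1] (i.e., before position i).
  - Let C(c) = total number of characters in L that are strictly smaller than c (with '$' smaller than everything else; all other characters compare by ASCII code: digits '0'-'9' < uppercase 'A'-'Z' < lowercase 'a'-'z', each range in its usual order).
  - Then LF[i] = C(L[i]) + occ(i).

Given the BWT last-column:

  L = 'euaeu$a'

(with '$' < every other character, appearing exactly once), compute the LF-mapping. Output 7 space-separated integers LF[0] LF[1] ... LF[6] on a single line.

Char counts: '$':1, 'a':2, 'e':2, 'u':2
C (first-col start): C('$')=0, C('a')=1, C('e')=3, C('u')=5
L[0]='e': occ=0, LF[0]=C('e')+0=3+0=3
L[1]='u': occ=0, LF[1]=C('u')+0=5+0=5
L[2]='a': occ=0, LF[2]=C('a')+0=1+0=1
L[3]='e': occ=1, LF[3]=C('e')+1=3+1=4
L[4]='u': occ=1, LF[4]=C('u')+1=5+1=6
L[5]='$': occ=0, LF[5]=C('$')+0=0+0=0
L[6]='a': occ=1, LF[6]=C('a')+1=1+1=2

Answer: 3 5 1 4 6 0 2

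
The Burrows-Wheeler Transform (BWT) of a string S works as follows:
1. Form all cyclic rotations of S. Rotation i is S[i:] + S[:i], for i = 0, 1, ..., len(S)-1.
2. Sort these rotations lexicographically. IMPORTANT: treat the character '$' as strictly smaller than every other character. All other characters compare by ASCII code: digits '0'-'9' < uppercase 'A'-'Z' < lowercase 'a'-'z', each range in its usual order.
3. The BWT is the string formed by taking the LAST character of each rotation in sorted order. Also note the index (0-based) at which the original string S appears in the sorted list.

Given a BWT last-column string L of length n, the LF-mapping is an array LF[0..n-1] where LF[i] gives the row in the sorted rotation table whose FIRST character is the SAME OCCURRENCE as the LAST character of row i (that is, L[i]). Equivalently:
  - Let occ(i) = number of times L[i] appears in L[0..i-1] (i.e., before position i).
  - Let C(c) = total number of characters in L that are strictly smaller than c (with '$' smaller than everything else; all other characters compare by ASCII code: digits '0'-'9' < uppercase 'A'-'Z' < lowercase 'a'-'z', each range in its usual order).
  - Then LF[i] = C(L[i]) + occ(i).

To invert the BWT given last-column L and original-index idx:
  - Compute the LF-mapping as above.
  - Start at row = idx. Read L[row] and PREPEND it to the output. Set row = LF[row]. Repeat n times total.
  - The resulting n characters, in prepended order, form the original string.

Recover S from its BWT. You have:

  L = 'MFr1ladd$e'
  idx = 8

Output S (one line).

Answer: ladderF1M$

Derivation:
LF mapping: 3 2 9 1 8 4 5 6 0 7
Walk LF starting at row 8, prepending L[row]:
  step 1: row=8, L[8]='$', prepend. Next row=LF[8]=0
  step 2: row=0, L[0]='M', prepend. Next row=LF[0]=3
  step 3: row=3, L[3]='1', prepend. Next row=LF[3]=1
  step 4: row=1, L[1]='F', prepend. Next row=LF[1]=2
  step 5: row=2, L[2]='r', prepend. Next row=LF[2]=9
  step 6: row=9, L[9]='e', prepend. Next row=LF[9]=7
  step 7: row=7, L[7]='d', prepend. Next row=LF[7]=6
  step 8: row=6, L[6]='d', prepend. Next row=LF[6]=5
  step 9: row=5, L[5]='a', prepend. Next row=LF[5]=4
  step 10: row=4, L[4]='l', prepend. Next row=LF[4]=8
Reversed output: ladderF1M$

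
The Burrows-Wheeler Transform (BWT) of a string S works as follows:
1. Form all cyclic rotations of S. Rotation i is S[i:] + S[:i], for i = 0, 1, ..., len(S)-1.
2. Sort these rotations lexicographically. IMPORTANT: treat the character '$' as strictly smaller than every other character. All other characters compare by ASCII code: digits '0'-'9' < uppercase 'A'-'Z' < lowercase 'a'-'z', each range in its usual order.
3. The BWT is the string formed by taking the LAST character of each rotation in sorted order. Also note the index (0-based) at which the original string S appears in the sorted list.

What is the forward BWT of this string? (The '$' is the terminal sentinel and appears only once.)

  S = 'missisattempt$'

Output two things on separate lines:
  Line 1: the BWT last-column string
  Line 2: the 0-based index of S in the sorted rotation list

All 14 rotations (rotation i = S[i:]+S[:i]):
  rot[0] = missisattempt$
  rot[1] = issisattempt$m
  rot[2] = ssisattempt$mi
  rot[3] = sisattempt$mis
  rot[4] = isattempt$miss
  rot[5] = sattempt$missi
  rot[6] = attempt$missis
  rot[7] = ttempt$missisa
  rot[8] = tempt$missisat
  rot[9] = empt$missisatt
  rot[10] = mpt$missisatte
  rot[11] = pt$missisattem
  rot[12] = t$missisattemp
  rot[13] = $missisattempt
Sorted (with $ < everything):
  sorted[0] = $missisattempt  (last char: 't')
  sorted[1] = attempt$missis  (last char: 's')
  sorted[2] = empt$missisatt  (last char: 't')
  sorted[3] = isattempt$miss  (last char: 's')
  sorted[4] = issisattempt$m  (last char: 'm')
  sorted[5] = missisattempt$  (last char: '$')
  sorted[6] = mpt$missisatte  (last char: 'e')
  sorted[7] = pt$missisattem  (last char: 'm')
  sorted[8] = sattempt$missi  (last char: 'i')
  sorted[9] = sisattempt$mis  (last char: 's')
  sorted[10] = ssisattempt$mi  (last char: 'i')
  sorted[11] = t$missisattemp  (last char: 'p')
  sorted[12] = tempt$missisat  (last char: 't')
  sorted[13] = ttempt$missisa  (last char: 'a')
Last column: tstsm$emisipta
Original string S is at sorted index 5

Answer: tstsm$emisipta
5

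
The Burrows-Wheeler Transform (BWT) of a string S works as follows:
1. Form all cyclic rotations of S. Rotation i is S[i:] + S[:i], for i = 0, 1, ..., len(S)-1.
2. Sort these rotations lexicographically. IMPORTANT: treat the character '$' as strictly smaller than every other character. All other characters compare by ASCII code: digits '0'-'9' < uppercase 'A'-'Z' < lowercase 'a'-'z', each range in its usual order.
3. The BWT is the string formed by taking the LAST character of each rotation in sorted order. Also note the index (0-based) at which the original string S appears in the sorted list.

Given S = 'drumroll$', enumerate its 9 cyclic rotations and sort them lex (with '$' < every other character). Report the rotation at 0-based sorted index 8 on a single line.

Answer: umroll$dr

Derivation:
All 9 rotations (rotation i = S[i:]+S[:i]):
  rot[0] = drumroll$
  rot[1] = rumroll$d
  rot[2] = umroll$dr
  rot[3] = mroll$dru
  rot[4] = roll$drum
  rot[5] = oll$drumr
  rot[6] = ll$drumro
  rot[7] = l$drumrol
  rot[8] = $drumroll
Sorted (with $ < everything):
  sorted[0] = $drumroll
  sorted[1] = drumroll$
  sorted[2] = l$drumrol
  sorted[3] = ll$drumro
  sorted[4] = mroll$dru
  sorted[5] = oll$drumr
  sorted[6] = roll$drum
  sorted[7] = rumroll$d
  sorted[8] = umroll$dr
sorted[8] = umroll$dr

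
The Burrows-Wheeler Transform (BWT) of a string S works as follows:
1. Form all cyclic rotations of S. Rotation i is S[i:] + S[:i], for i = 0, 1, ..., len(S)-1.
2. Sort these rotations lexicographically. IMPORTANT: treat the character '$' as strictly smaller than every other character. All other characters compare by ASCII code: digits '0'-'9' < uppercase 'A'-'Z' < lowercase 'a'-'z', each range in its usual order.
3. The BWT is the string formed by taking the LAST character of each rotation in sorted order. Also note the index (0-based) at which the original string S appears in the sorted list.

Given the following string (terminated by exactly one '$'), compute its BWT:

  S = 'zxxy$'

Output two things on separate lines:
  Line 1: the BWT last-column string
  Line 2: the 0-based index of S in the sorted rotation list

All 5 rotations (rotation i = S[i:]+S[:i]):
  rot[0] = zxxy$
  rot[1] = xxy$z
  rot[2] = xy$zx
  rot[3] = y$zxx
  rot[4] = $zxxy
Sorted (with $ < everything):
  sorted[0] = $zxxy  (last char: 'y')
  sorted[1] = xxy$z  (last char: 'z')
  sorted[2] = xy$zx  (last char: 'x')
  sorted[3] = y$zxx  (last char: 'x')
  sorted[4] = zxxy$  (last char: '$')
Last column: yzxx$
Original string S is at sorted index 4

Answer: yzxx$
4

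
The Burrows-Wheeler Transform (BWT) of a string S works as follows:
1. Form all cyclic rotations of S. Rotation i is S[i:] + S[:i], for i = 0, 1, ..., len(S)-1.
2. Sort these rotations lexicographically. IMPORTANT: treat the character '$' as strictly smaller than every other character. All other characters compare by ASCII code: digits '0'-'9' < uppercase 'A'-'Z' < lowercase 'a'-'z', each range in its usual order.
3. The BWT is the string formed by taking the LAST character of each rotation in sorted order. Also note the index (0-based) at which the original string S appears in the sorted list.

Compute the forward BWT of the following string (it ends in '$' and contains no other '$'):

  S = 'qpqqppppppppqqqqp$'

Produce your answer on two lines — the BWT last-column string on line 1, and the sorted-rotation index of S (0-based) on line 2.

Answer: pqqppppppqpqq$qpqp
13

Derivation:
All 18 rotations (rotation i = S[i:]+S[:i]):
  rot[0] = qpqqppppppppqqqqp$
  rot[1] = pqqppppppppqqqqp$q
  rot[2] = qqppppppppqqqqp$qp
  rot[3] = qppppppppqqqqp$qpq
  rot[4] = ppppppppqqqqp$qpqq
  rot[5] = pppppppqqqqp$qpqqp
  rot[6] = ppppppqqqqp$qpqqpp
  rot[7] = pppppqqqqp$qpqqppp
  rot[8] = ppppqqqqp$qpqqpppp
  rot[9] = pppqqqqp$qpqqppppp
  rot[10] = ppqqqqp$qpqqpppppp
  rot[11] = pqqqqp$qpqqppppppp
  rot[12] = qqqqp$qpqqpppppppp
  rot[13] = qqqp$qpqqppppppppq
  rot[14] = qqp$qpqqppppppppqq
  rot[15] = qp$qpqqppppppppqqq
  rot[16] = p$qpqqppppppppqqqq
  rot[17] = $qpqqppppppppqqqqp
Sorted (with $ < everything):
  sorted[0] = $qpqqppppppppqqqqp  (last char: 'p')
  sorted[1] = p$qpqqppppppppqqqq  (last char: 'q')
  sorted[2] = ppppppppqqqqp$qpqq  (last char: 'q')
  sorted[3] = pppppppqqqqp$qpqqp  (last char: 'p')
  sorted[4] = ppppppqqqqp$qpqqpp  (last char: 'p')
  sorted[5] = pppppqqqqp$qpqqppp  (last char: 'p')
  sorted[6] = ppppqqqqp$qpqqpppp  (last char: 'p')
  sorted[7] = pppqqqqp$qpqqppppp  (last char: 'p')
  sorted[8] = ppqqqqp$qpqqpppppp  (last char: 'p')
  sorted[9] = pqqppppppppqqqqp$q  (last char: 'q')
  sorted[10] = pqqqqp$qpqqppppppp  (last char: 'p')
  sorted[11] = qp$qpqqppppppppqqq  (last char: 'q')
  sorted[12] = qppppppppqqqqp$qpq  (last char: 'q')
  sorted[13] = qpqqppppppppqqqqp$  (last char: '$')
  sorted[14] = qqp$qpqqppppppppqq  (last char: 'q')
  sorted[15] = qqppppppppqqqqp$qp  (last char: 'p')
  sorted[16] = qqqp$qpqqppppppppq  (last char: 'q')
  sorted[17] = qqqqp$qpqqpppppppp  (last char: 'p')
Last column: pqqppppppqpqq$qpqp
Original string S is at sorted index 13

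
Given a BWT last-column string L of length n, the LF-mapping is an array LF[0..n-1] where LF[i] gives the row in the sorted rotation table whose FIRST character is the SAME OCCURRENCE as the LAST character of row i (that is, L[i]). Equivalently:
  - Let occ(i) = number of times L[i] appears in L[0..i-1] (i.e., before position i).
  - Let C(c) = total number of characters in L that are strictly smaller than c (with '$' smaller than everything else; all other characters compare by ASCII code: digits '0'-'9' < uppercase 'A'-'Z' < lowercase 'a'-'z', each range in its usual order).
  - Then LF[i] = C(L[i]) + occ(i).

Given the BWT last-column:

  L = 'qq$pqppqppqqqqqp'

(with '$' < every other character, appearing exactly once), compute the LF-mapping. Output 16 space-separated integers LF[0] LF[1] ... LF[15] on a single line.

Answer: 7 8 0 1 9 2 3 10 4 5 11 12 13 14 15 6

Derivation:
Char counts: '$':1, 'p':6, 'q':9
C (first-col start): C('$')=0, C('p')=1, C('q')=7
L[0]='q': occ=0, LF[0]=C('q')+0=7+0=7
L[1]='q': occ=1, LF[1]=C('q')+1=7+1=8
L[2]='$': occ=0, LF[2]=C('$')+0=0+0=0
L[3]='p': occ=0, LF[3]=C('p')+0=1+0=1
L[4]='q': occ=2, LF[4]=C('q')+2=7+2=9
L[5]='p': occ=1, LF[5]=C('p')+1=1+1=2
L[6]='p': occ=2, LF[6]=C('p')+2=1+2=3
L[7]='q': occ=3, LF[7]=C('q')+3=7+3=10
L[8]='p': occ=3, LF[8]=C('p')+3=1+3=4
L[9]='p': occ=4, LF[9]=C('p')+4=1+4=5
L[10]='q': occ=4, LF[10]=C('q')+4=7+4=11
L[11]='q': occ=5, LF[11]=C('q')+5=7+5=12
L[12]='q': occ=6, LF[12]=C('q')+6=7+6=13
L[13]='q': occ=7, LF[13]=C('q')+7=7+7=14
L[14]='q': occ=8, LF[14]=C('q')+8=7+8=15
L[15]='p': occ=5, LF[15]=C('p')+5=1+5=6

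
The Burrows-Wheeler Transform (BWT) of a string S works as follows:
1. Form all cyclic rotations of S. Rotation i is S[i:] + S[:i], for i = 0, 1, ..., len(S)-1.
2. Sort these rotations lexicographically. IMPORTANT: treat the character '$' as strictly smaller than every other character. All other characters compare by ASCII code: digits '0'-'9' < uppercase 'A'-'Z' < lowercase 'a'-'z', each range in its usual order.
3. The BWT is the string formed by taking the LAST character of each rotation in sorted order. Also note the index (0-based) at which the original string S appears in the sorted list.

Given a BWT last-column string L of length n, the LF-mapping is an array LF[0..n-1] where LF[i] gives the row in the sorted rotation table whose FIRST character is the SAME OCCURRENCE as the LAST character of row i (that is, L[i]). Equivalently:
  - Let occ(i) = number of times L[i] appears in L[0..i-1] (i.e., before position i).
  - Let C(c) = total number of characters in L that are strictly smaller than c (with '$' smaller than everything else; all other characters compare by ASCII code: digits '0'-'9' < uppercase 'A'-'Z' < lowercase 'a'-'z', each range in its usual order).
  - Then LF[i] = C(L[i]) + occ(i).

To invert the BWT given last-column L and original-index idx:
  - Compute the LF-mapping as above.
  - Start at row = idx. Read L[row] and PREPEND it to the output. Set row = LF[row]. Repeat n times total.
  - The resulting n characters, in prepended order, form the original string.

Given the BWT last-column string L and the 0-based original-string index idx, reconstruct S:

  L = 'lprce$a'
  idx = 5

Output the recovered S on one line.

LF mapping: 4 5 6 2 3 0 1
Walk LF starting at row 5, prepending L[row]:
  step 1: row=5, L[5]='$', prepend. Next row=LF[5]=0
  step 2: row=0, L[0]='l', prepend. Next row=LF[0]=4
  step 3: row=4, L[4]='e', prepend. Next row=LF[4]=3
  step 4: row=3, L[3]='c', prepend. Next row=LF[3]=2
  step 5: row=2, L[2]='r', prepend. Next row=LF[2]=6
  step 6: row=6, L[6]='a', prepend. Next row=LF[6]=1
  step 7: row=1, L[1]='p', prepend. Next row=LF[1]=5
Reversed output: parcel$

Answer: parcel$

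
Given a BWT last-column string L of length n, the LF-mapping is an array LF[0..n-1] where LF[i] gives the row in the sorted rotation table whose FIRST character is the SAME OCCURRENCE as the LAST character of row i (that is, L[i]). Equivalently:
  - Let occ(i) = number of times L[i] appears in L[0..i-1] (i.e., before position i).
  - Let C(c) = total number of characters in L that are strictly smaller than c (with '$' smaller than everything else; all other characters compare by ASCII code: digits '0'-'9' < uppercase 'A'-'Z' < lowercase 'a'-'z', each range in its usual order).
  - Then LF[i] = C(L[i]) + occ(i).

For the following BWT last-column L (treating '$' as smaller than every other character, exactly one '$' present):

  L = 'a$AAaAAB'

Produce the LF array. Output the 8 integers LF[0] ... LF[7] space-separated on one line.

Char counts: '$':1, 'A':4, 'B':1, 'a':2
C (first-col start): C('$')=0, C('A')=1, C('B')=5, C('a')=6
L[0]='a': occ=0, LF[0]=C('a')+0=6+0=6
L[1]='$': occ=0, LF[1]=C('$')+0=0+0=0
L[2]='A': occ=0, LF[2]=C('A')+0=1+0=1
L[3]='A': occ=1, LF[3]=C('A')+1=1+1=2
L[4]='a': occ=1, LF[4]=C('a')+1=6+1=7
L[5]='A': occ=2, LF[5]=C('A')+2=1+2=3
L[6]='A': occ=3, LF[6]=C('A')+3=1+3=4
L[7]='B': occ=0, LF[7]=C('B')+0=5+0=5

Answer: 6 0 1 2 7 3 4 5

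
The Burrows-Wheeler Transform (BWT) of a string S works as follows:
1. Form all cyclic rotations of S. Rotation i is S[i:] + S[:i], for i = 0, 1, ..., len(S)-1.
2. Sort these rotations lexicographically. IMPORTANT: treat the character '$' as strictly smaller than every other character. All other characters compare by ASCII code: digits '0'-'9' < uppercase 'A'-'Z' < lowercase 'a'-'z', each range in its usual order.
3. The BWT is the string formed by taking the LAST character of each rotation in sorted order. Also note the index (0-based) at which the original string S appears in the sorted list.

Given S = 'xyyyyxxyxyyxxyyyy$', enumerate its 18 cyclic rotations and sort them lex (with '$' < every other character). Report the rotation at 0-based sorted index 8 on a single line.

All 18 rotations (rotation i = S[i:]+S[:i]):
  rot[0] = xyyyyxxyxyyxxyyyy$
  rot[1] = yyyyxxyxyyxxyyyy$x
  rot[2] = yyyxxyxyyxxyyyy$xy
  rot[3] = yyxxyxyyxxyyyy$xyy
  rot[4] = yxxyxyyxxyyyy$xyyy
  rot[5] = xxyxyyxxyyyy$xyyyy
  rot[6] = xyxyyxxyyyy$xyyyyx
  rot[7] = yxyyxxyyyy$xyyyyxx
  rot[8] = xyyxxyyyy$xyyyyxxy
  rot[9] = yyxxyyyy$xyyyyxxyx
  rot[10] = yxxyyyy$xyyyyxxyxy
  rot[11] = xxyyyy$xyyyyxxyxyy
  rot[12] = xyyyy$xyyyyxxyxyyx
  rot[13] = yyyy$xyyyyxxyxyyxx
  rot[14] = yyy$xyyyyxxyxyyxxy
  rot[15] = yy$xyyyyxxyxyyxxyy
  rot[16] = y$xyyyyxxyxyyxxyyy
  rot[17] = $xyyyyxxyxyyxxyyyy
Sorted (with $ < everything):
  sorted[0] = $xyyyyxxyxyyxxyyyy
  sorted[1] = xxyxyyxxyyyy$xyyyy
  sorted[2] = xxyyyy$xyyyyxxyxyy
  sorted[3] = xyxyyxxyyyy$xyyyyx
  sorted[4] = xyyxxyyyy$xyyyyxxy
  sorted[5] = xyyyy$xyyyyxxyxyyx
  sorted[6] = xyyyyxxyxyyxxyyyy$
  sorted[7] = y$xyyyyxxyxyyxxyyy
  sorted[8] = yxxyxyyxxyyyy$xyyy
  sorted[9] = yxxyyyy$xyyyyxxyxy
  sorted[10] = yxyyxxyyyy$xyyyyxx
  sorted[11] = yy$xyyyyxxyxyyxxyy
  sorted[12] = yyxxyxyyxxyyyy$xyy
  sorted[13] = yyxxyyyy$xyyyyxxyx
  sorted[14] = yyy$xyyyyxxyxyyxxy
  sorted[15] = yyyxxyxyyxxyyyy$xy
  sorted[16] = yyyy$xyyyyxxyxyyxx
  sorted[17] = yyyyxxyxyyxxyyyy$x
sorted[8] = yxxyxyyxxyyyy$xyyy

Answer: yxxyxyyxxyyyy$xyyy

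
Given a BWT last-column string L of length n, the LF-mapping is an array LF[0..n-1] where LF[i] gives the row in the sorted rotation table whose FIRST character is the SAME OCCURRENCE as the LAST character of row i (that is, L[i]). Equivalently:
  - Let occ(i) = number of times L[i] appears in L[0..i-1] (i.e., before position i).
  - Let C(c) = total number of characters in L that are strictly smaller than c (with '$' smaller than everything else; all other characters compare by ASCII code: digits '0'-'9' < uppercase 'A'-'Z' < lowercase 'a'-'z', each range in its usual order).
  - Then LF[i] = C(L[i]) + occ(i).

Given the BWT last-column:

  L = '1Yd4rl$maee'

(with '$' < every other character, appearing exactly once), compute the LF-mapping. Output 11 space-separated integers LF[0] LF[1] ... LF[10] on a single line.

Char counts: '$':1, '1':1, '4':1, 'Y':1, 'a':1, 'd':1, 'e':2, 'l':1, 'm':1, 'r':1
C (first-col start): C('$')=0, C('1')=1, C('4')=2, C('Y')=3, C('a')=4, C('d')=5, C('e')=6, C('l')=8, C('m')=9, C('r')=10
L[0]='1': occ=0, LF[0]=C('1')+0=1+0=1
L[1]='Y': occ=0, LF[1]=C('Y')+0=3+0=3
L[2]='d': occ=0, LF[2]=C('d')+0=5+0=5
L[3]='4': occ=0, LF[3]=C('4')+0=2+0=2
L[4]='r': occ=0, LF[4]=C('r')+0=10+0=10
L[5]='l': occ=0, LF[5]=C('l')+0=8+0=8
L[6]='$': occ=0, LF[6]=C('$')+0=0+0=0
L[7]='m': occ=0, LF[7]=C('m')+0=9+0=9
L[8]='a': occ=0, LF[8]=C('a')+0=4+0=4
L[9]='e': occ=0, LF[9]=C('e')+0=6+0=6
L[10]='e': occ=1, LF[10]=C('e')+1=6+1=7

Answer: 1 3 5 2 10 8 0 9 4 6 7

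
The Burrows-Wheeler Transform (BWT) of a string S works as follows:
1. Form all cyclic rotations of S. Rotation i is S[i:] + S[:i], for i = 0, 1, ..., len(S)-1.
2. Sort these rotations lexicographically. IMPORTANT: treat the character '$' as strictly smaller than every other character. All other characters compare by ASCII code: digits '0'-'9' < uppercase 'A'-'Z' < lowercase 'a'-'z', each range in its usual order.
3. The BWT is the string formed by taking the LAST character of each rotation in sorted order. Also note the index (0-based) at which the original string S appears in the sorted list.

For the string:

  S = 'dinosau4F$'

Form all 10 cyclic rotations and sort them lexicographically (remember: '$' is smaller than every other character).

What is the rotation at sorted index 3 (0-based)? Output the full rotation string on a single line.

All 10 rotations (rotation i = S[i:]+S[:i]):
  rot[0] = dinosau4F$
  rot[1] = inosau4F$d
  rot[2] = nosau4F$di
  rot[3] = osau4F$din
  rot[4] = sau4F$dino
  rot[5] = au4F$dinos
  rot[6] = u4F$dinosa
  rot[7] = 4F$dinosau
  rot[8] = F$dinosau4
  rot[9] = $dinosau4F
Sorted (with $ < everything):
  sorted[0] = $dinosau4F
  sorted[1] = 4F$dinosau
  sorted[2] = F$dinosau4
  sorted[3] = au4F$dinos
  sorted[4] = dinosau4F$
  sorted[5] = inosau4F$d
  sorted[6] = nosau4F$di
  sorted[7] = osau4F$din
  sorted[8] = sau4F$dino
  sorted[9] = u4F$dinosa
sorted[3] = au4F$dinos

Answer: au4F$dinos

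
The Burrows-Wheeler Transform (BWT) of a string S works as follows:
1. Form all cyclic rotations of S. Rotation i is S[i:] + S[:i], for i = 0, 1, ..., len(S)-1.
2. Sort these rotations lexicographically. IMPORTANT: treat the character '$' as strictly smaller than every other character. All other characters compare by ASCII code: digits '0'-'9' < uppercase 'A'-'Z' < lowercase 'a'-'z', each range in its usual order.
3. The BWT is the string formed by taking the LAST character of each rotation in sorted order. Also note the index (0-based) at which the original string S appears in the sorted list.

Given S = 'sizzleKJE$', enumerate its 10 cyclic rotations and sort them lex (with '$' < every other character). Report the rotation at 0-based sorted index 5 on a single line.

Answer: izzleKJE$s

Derivation:
All 10 rotations (rotation i = S[i:]+S[:i]):
  rot[0] = sizzleKJE$
  rot[1] = izzleKJE$s
  rot[2] = zzleKJE$si
  rot[3] = zleKJE$siz
  rot[4] = leKJE$sizz
  rot[5] = eKJE$sizzl
  rot[6] = KJE$sizzle
  rot[7] = JE$sizzleK
  rot[8] = E$sizzleKJ
  rot[9] = $sizzleKJE
Sorted (with $ < everything):
  sorted[0] = $sizzleKJE
  sorted[1] = E$sizzleKJ
  sorted[2] = JE$sizzleK
  sorted[3] = KJE$sizzle
  sorted[4] = eKJE$sizzl
  sorted[5] = izzleKJE$s
  sorted[6] = leKJE$sizz
  sorted[7] = sizzleKJE$
  sorted[8] = zleKJE$siz
  sorted[9] = zzleKJE$si
sorted[5] = izzleKJE$s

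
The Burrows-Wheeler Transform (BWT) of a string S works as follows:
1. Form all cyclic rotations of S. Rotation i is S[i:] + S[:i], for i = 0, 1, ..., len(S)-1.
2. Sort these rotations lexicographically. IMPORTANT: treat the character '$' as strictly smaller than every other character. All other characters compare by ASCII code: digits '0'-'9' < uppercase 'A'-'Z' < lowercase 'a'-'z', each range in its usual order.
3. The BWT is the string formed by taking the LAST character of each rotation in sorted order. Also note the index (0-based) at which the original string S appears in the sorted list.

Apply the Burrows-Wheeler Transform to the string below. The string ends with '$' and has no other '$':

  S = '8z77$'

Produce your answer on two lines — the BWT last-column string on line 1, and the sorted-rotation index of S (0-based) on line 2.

Answer: 77z$8
3

Derivation:
All 5 rotations (rotation i = S[i:]+S[:i]):
  rot[0] = 8z77$
  rot[1] = z77$8
  rot[2] = 77$8z
  rot[3] = 7$8z7
  rot[4] = $8z77
Sorted (with $ < everything):
  sorted[0] = $8z77  (last char: '7')
  sorted[1] = 7$8z7  (last char: '7')
  sorted[2] = 77$8z  (last char: 'z')
  sorted[3] = 8z77$  (last char: '$')
  sorted[4] = z77$8  (last char: '8')
Last column: 77z$8
Original string S is at sorted index 3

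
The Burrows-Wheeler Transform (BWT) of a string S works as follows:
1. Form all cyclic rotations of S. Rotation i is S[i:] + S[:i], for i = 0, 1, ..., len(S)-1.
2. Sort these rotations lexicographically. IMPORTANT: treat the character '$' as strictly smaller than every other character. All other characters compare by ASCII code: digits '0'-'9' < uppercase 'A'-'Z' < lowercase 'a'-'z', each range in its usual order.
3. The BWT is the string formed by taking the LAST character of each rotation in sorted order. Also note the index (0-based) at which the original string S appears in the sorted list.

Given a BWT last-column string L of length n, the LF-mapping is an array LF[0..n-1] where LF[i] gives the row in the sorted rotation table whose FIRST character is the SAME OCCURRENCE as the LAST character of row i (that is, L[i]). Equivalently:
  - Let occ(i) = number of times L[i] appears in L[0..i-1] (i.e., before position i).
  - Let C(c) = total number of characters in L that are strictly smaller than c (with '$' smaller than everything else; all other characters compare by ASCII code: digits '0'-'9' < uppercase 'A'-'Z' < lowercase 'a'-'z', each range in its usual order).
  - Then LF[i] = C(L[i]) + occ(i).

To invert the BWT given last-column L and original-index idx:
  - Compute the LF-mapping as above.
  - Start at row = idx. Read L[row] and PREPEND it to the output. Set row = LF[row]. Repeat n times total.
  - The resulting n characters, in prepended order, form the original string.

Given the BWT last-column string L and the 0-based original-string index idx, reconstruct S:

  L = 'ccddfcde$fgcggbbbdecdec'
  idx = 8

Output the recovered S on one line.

Answer: cfcgdegdccbdgdbecdbefc$

Derivation:
LF mapping: 4 5 10 11 18 6 12 15 0 19 20 7 21 22 1 2 3 13 16 8 14 17 9
Walk LF starting at row 8, prepending L[row]:
  step 1: row=8, L[8]='$', prepend. Next row=LF[8]=0
  step 2: row=0, L[0]='c', prepend. Next row=LF[0]=4
  step 3: row=4, L[4]='f', prepend. Next row=LF[4]=18
  step 4: row=18, L[18]='e', prepend. Next row=LF[18]=16
  step 5: row=16, L[16]='b', prepend. Next row=LF[16]=3
  step 6: row=3, L[3]='d', prepend. Next row=LF[3]=11
  step 7: row=11, L[11]='c', prepend. Next row=LF[11]=7
  step 8: row=7, L[7]='e', prepend. Next row=LF[7]=15
  step 9: row=15, L[15]='b', prepend. Next row=LF[15]=2
  step 10: row=2, L[2]='d', prepend. Next row=LF[2]=10
  step 11: row=10, L[10]='g', prepend. Next row=LF[10]=20
  step 12: row=20, L[20]='d', prepend. Next row=LF[20]=14
  step 13: row=14, L[14]='b', prepend. Next row=LF[14]=1
  step 14: row=1, L[1]='c', prepend. Next row=LF[1]=5
  step 15: row=5, L[5]='c', prepend. Next row=LF[5]=6
  step 16: row=6, L[6]='d', prepend. Next row=LF[6]=12
  step 17: row=12, L[12]='g', prepend. Next row=LF[12]=21
  step 18: row=21, L[21]='e', prepend. Next row=LF[21]=17
  step 19: row=17, L[17]='d', prepend. Next row=LF[17]=13
  step 20: row=13, L[13]='g', prepend. Next row=LF[13]=22
  step 21: row=22, L[22]='c', prepend. Next row=LF[22]=9
  step 22: row=9, L[9]='f', prepend. Next row=LF[9]=19
  step 23: row=19, L[19]='c', prepend. Next row=LF[19]=8
Reversed output: cfcgdegdccbdgdbecdbefc$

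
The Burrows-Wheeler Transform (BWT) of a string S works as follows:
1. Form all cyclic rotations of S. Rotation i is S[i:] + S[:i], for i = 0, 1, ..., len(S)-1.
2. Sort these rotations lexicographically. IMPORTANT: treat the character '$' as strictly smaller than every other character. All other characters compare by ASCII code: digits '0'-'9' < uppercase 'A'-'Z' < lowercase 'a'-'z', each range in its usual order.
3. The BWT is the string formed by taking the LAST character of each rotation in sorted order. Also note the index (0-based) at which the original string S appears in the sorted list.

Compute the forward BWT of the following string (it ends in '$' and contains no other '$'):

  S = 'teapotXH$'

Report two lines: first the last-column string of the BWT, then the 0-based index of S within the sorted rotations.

Answer: HXtetpao$
8

Derivation:
All 9 rotations (rotation i = S[i:]+S[:i]):
  rot[0] = teapotXH$
  rot[1] = eapotXH$t
  rot[2] = apotXH$te
  rot[3] = potXH$tea
  rot[4] = otXH$teap
  rot[5] = tXH$teapo
  rot[6] = XH$teapot
  rot[7] = H$teapotX
  rot[8] = $teapotXH
Sorted (with $ < everything):
  sorted[0] = $teapotXH  (last char: 'H')
  sorted[1] = H$teapotX  (last char: 'X')
  sorted[2] = XH$teapot  (last char: 't')
  sorted[3] = apotXH$te  (last char: 'e')
  sorted[4] = eapotXH$t  (last char: 't')
  sorted[5] = otXH$teap  (last char: 'p')
  sorted[6] = potXH$tea  (last char: 'a')
  sorted[7] = tXH$teapo  (last char: 'o')
  sorted[8] = teapotXH$  (last char: '$')
Last column: HXtetpao$
Original string S is at sorted index 8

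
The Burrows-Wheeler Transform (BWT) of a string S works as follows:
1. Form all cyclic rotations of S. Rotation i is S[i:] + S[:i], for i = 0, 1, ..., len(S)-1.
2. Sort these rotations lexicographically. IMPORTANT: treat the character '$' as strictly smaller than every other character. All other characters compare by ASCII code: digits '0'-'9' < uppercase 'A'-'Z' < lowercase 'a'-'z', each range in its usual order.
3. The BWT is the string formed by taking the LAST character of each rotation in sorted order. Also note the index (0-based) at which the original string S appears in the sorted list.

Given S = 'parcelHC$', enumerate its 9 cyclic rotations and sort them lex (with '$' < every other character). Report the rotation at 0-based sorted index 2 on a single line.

All 9 rotations (rotation i = S[i:]+S[:i]):
  rot[0] = parcelHC$
  rot[1] = arcelHC$p
  rot[2] = rcelHC$pa
  rot[3] = celHC$par
  rot[4] = elHC$parc
  rot[5] = lHC$parce
  rot[6] = HC$parcel
  rot[7] = C$parcelH
  rot[8] = $parcelHC
Sorted (with $ < everything):
  sorted[0] = $parcelHC
  sorted[1] = C$parcelH
  sorted[2] = HC$parcel
  sorted[3] = arcelHC$p
  sorted[4] = celHC$par
  sorted[5] = elHC$parc
  sorted[6] = lHC$parce
  sorted[7] = parcelHC$
  sorted[8] = rcelHC$pa
sorted[2] = HC$parcel

Answer: HC$parcel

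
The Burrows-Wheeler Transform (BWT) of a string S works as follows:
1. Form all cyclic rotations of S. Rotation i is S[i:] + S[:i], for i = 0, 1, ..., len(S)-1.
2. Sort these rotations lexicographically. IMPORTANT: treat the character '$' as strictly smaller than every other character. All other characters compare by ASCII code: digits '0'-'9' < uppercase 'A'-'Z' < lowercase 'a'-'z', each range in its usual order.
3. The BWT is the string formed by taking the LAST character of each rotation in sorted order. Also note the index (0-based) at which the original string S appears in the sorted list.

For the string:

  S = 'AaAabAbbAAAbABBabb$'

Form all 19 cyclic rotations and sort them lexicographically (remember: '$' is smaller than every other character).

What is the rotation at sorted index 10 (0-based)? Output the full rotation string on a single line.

All 19 rotations (rotation i = S[i:]+S[:i]):
  rot[0] = AaAabAbbAAAbABBabb$
  rot[1] = aAabAbbAAAbABBabb$A
  rot[2] = AabAbbAAAbABBabb$Aa
  rot[3] = abAbbAAAbABBabb$AaA
  rot[4] = bAbbAAAbABBabb$AaAa
  rot[5] = AbbAAAbABBabb$AaAab
  rot[6] = bbAAAbABBabb$AaAabA
  rot[7] = bAAAbABBabb$AaAabAb
  rot[8] = AAAbABBabb$AaAabAbb
  rot[9] = AAbABBabb$AaAabAbbA
  rot[10] = AbABBabb$AaAabAbbAA
  rot[11] = bABBabb$AaAabAbbAAA
  rot[12] = ABBabb$AaAabAbbAAAb
  rot[13] = BBabb$AaAabAbbAAAbA
  rot[14] = Babb$AaAabAbbAAAbAB
  rot[15] = abb$AaAabAbbAAAbABB
  rot[16] = bb$AaAabAbbAAAbABBa
  rot[17] = b$AaAabAbbAAAbABBab
  rot[18] = $AaAabAbbAAAbABBabb
Sorted (with $ < everything):
  sorted[0] = $AaAabAbbAAAbABBabb
  sorted[1] = AAAbABBabb$AaAabAbb
  sorted[2] = AAbABBabb$AaAabAbbA
  sorted[3] = ABBabb$AaAabAbbAAAb
  sorted[4] = AaAabAbbAAAbABBabb$
  sorted[5] = AabAbbAAAbABBabb$Aa
  sorted[6] = AbABBabb$AaAabAbbAA
  sorted[7] = AbbAAAbABBabb$AaAab
  sorted[8] = BBabb$AaAabAbbAAAbA
  sorted[9] = Babb$AaAabAbbAAAbAB
  sorted[10] = aAabAbbAAAbABBabb$A
  sorted[11] = abAbbAAAbABBabb$AaA
  sorted[12] = abb$AaAabAbbAAAbABB
  sorted[13] = b$AaAabAbbAAAbABBab
  sorted[14] = bAAAbABBabb$AaAabAb
  sorted[15] = bABBabb$AaAabAbbAAA
  sorted[16] = bAbbAAAbABBabb$AaAa
  sorted[17] = bb$AaAabAbbAAAbABBa
  sorted[18] = bbAAAbABBabb$AaAabA
sorted[10] = aAabAbbAAAbABBabb$A

Answer: aAabAbbAAAbABBabb$A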